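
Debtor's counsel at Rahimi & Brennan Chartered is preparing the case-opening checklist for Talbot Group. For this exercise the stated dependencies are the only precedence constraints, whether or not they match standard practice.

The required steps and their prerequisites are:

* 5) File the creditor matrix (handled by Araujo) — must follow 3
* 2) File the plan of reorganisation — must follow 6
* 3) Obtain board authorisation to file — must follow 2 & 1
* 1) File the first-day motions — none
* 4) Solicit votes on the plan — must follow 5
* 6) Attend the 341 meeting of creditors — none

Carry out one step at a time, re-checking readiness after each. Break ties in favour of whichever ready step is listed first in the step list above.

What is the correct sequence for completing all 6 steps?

1, 6, 2, 3, 5, 4

Nothing is required for 1 and 6. 1 is listed earlier → 1 first.
Next only 6 has its prerequisites met → 6.
2 needed 6, now all done → 2.
Next only 3 has its prerequisites met → 3.
5 needed 3, now all done → 5.
4 needed 5, now all done → 4.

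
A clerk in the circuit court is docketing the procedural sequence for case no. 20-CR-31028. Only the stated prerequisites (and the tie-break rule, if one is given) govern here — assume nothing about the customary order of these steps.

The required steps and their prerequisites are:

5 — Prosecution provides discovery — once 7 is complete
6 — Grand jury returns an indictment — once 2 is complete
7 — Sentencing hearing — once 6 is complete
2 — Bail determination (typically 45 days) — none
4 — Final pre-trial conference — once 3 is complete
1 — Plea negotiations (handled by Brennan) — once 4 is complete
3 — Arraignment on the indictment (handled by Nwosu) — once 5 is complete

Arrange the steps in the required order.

2 6 7 5 3 4 1

Only 2 has no prerequisites, so it is first.
6 needed 2, now all done → 6.
Next only 7 has its prerequisites met → 7.
5 needed 7, now all done → 5.
3 needed 5, now all done → 3.
That leaves 4 as the only ready step → 4.
That leaves 1 as the only ready step → 1.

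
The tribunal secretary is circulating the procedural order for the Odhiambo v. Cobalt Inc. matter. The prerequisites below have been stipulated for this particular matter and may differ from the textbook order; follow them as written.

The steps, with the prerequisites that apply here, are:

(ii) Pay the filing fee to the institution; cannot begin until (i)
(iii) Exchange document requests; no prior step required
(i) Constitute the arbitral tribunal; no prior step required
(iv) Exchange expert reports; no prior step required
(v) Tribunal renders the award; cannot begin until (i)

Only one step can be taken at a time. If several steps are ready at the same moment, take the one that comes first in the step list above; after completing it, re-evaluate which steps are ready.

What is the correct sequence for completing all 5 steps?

(iii), (i) and (iv) have no prerequisites; (iii) is listed earlier, so (iii) is first.
(i) and (iv) are both available; (i) is listed earlier → (i).
(ii) and (v) now also ready, so the ready set is {(ii), (iv), (v)}; (ii) is listed earlier → (ii).
(iv) and (v) are both available; (iv) is listed earlier → (iv).
Next only (v) has its prerequisites met → (v).

(iii) → (i) → (ii) → (iv) → (v)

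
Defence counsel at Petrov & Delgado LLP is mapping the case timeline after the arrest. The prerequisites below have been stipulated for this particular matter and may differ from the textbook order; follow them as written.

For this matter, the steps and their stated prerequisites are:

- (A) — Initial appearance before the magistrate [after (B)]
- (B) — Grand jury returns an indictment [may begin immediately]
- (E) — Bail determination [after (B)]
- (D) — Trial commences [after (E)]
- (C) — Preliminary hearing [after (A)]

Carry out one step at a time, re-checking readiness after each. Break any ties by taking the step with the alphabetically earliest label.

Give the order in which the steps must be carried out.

(B) has no prerequisites → (B) first.
(A) and (E) are both available; (A) has the earlier label → (A).
(C) and (E) are both available; (C) has the earlier label → (C).
(E) needed (B), now all done → (E).
(D) is the only step now ready → (D).

(B) (A) (C) (E) (D)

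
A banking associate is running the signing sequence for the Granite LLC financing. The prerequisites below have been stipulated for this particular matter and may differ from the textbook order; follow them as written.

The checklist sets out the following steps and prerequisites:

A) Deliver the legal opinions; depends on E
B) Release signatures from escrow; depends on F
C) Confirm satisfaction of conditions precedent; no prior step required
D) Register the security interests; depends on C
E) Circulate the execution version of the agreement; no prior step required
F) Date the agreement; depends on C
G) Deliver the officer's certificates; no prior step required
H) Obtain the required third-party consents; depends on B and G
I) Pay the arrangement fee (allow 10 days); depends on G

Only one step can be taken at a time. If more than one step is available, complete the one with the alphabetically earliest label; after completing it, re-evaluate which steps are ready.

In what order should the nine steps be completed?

C, E and G have no prerequisites; C has the earlier label, so C is first.
D and F now also ready, so the ready set is {D, E, F, G}; D has the earlier label → D.
Now E, F and G have their prerequisites met. E has the earlier label, so E next.
A now also ready, so the ready set is {A, F, G}; A has the earlier label → A.
Ready: F and G. F has the earlier label → F.
Ready: B and G. B has the earlier label → B.
G is the only step now ready → G.
H and I are both available; H has the earlier label → H.
I needed G, now all done → I.

C → D → E → A → F → B → G → H → I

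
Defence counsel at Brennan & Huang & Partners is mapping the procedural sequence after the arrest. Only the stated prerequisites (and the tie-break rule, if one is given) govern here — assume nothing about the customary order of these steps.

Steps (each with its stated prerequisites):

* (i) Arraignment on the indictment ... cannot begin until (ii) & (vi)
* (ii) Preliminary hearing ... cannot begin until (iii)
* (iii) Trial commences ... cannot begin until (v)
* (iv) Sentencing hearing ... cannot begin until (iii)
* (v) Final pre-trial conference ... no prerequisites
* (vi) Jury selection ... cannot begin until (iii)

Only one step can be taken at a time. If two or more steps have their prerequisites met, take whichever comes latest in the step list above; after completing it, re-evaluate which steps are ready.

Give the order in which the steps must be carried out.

(v) has no prerequisites → (v) first.
(iii) is the only step now ready → (iii).
Ready: (vi), (iv) and (ii). (vi) is listed later → (vi).
Ready: (iv) and (ii). (iv) is listed later → (iv).
That leaves (ii) as the only ready step → (ii).
(i) needed (vi) and (ii), now all done → (i).

(v) (iii) (vi) (iv) (ii) (i)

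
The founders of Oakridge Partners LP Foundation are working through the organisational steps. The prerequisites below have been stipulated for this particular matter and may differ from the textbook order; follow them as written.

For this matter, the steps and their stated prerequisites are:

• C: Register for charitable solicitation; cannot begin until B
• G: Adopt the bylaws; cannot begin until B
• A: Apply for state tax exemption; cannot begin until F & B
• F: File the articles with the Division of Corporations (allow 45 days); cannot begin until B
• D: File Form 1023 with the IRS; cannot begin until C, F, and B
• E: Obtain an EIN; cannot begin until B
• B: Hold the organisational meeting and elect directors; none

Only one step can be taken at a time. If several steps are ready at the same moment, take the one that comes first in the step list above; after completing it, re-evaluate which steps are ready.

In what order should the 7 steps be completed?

B → C → G → F → A → D → E

B is the only step with nothing outstanding, so it goes first.
Ready: C, G, F and E. C is listed earlier → C.
Now G, F and E have their prerequisites met. G is listed earlier, so G next.
Ready: F and E. F is listed earlier → F.
A, D and E are all available; A is listed earlier → A.
D and E are both available; D is listed earlier → D.
E is the only step now ready → E.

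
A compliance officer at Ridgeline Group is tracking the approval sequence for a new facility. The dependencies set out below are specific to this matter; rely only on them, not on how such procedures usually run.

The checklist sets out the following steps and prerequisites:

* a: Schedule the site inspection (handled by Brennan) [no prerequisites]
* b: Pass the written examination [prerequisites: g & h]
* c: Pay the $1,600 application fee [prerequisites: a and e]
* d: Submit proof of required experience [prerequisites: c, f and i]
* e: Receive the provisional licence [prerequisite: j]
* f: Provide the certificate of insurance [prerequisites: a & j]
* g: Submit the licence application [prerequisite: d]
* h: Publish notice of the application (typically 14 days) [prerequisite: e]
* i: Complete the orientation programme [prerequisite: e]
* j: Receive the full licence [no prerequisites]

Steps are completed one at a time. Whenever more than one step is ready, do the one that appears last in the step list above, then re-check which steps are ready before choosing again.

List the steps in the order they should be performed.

j and a have no prerequisites; j is listed later, so j is first.
Ready: e and a. e is listed later → e.
Now i, h and a have their prerequisites met. i is listed later, so i next.
Now h and a have their prerequisites met. h is listed later, so h next.
Next only a has its prerequisites met → a.
Ready: f and c. f is listed later → f.
c needed e and a, now all done → c.
d needed i, f and c, now all done → d.
Next only g has its prerequisites met → g.
b needed h and g, now all done → b.

j, e, i, h, a, f, c, d, g, b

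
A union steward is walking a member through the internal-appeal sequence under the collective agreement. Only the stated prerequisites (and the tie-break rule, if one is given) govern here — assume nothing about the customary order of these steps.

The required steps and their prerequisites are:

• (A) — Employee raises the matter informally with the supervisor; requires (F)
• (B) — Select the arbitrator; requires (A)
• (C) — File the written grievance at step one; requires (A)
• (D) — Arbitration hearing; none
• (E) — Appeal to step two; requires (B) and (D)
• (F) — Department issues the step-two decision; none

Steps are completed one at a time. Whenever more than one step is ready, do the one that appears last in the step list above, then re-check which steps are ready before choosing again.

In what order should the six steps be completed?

(F) → (D) → (A) → (C) → (B) → (E)

Nothing is required for (F) and (D). (F) is listed later → (F) first.
(D) and (A) are both available; (D) is listed later → (D).
(A) needed (F), now all done → (A).
Ready: (C) and (B). (C) is listed later → (C).
Next only (B) has its prerequisites met → (B).
That leaves (E) as the only ready step → (E).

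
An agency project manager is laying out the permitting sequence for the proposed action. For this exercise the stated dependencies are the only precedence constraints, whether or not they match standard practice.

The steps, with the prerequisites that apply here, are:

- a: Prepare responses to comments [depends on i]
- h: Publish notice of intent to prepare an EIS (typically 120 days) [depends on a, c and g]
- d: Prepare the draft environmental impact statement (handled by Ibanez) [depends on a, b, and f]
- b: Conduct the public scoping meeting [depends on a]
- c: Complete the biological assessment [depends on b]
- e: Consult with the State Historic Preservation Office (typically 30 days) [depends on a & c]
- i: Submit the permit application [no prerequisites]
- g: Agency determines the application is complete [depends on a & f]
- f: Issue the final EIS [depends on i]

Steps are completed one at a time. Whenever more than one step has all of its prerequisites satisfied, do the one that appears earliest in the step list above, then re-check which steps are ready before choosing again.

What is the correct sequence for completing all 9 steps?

i, a, b, c, e, f, d, g, h

i is the only step with nothing outstanding, so it goes first.
Ready: a and f. a is listed earlier → a.
Now b and f have their prerequisites met. b is listed earlier, so b next.
c and f are both available; c is listed earlier → c.
Now e and f have their prerequisites met. e is listed earlier, so e next.
f is the only step now ready → f.
d and g are both available; d is listed earlier → d.
g is the only step now ready → g.
h needed a, c and g, now all done → h.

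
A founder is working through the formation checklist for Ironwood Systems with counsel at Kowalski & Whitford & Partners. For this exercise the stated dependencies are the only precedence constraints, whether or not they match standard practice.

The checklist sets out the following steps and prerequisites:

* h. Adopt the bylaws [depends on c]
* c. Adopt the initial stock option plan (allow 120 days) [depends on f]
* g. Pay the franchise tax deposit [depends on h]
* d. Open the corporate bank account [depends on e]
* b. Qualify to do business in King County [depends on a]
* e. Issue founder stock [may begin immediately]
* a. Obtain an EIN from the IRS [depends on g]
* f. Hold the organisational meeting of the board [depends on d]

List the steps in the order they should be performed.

e is the only step with nothing outstanding, so it goes first.
d needed e, now all done → d.
Next only f has its prerequisites met → f.
That leaves c as the only ready step → c.
That leaves h as the only ready step → h.
g needed h, now all done → g.
a needed g, now all done → a.
b is the only step now ready → b.

e, d, f, c, h, g, a, b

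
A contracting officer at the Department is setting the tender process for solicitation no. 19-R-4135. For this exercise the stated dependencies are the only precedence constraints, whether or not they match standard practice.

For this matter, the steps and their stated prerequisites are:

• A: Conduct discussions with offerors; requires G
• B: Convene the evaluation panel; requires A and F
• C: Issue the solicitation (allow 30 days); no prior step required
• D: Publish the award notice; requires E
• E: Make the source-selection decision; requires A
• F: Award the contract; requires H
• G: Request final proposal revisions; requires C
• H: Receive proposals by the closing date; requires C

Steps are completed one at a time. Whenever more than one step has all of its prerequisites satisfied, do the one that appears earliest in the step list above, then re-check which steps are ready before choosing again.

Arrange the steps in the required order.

C has no prerequisites → C first.
Ready: G and H. G is listed earlier → G.
A now also ready, so the ready set is {A, H}; A is listed earlier → A.
E now also ready, so the ready set is {E, H}; E is listed earlier → E.
Now D and H have their prerequisites met. D is listed earlier, so D next.
That leaves H as the only ready step → H.
Next only F has its prerequisites met → F.
B needed A and F, now all done → B.

C → G → A → E → D → H → F → B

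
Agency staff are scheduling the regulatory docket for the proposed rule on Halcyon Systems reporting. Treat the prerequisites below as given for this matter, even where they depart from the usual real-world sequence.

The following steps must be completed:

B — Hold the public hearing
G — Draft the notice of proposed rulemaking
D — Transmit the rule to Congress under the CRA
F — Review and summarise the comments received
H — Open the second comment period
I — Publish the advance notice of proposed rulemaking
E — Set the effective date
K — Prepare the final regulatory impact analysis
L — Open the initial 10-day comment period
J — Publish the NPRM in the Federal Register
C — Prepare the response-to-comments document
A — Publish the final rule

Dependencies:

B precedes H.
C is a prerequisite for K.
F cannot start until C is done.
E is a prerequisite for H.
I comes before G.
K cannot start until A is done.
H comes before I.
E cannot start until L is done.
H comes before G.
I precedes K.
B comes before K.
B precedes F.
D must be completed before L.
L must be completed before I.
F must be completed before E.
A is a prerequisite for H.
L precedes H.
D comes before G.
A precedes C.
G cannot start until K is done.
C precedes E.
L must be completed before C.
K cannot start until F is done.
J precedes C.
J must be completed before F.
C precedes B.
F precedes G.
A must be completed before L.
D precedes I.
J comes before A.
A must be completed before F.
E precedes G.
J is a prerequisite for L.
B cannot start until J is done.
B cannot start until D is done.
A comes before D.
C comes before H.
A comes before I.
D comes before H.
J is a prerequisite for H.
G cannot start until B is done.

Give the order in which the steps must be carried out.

J A D L C B F E H I K G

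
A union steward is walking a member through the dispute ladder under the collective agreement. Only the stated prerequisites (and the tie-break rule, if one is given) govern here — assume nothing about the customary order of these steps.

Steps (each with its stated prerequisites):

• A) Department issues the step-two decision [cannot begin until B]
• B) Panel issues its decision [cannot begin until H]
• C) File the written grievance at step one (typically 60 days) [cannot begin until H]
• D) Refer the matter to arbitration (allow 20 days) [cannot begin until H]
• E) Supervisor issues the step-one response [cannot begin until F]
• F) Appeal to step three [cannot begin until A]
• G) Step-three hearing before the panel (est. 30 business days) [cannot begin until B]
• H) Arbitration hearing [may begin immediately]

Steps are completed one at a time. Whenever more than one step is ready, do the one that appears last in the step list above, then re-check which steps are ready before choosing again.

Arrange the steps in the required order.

H has no prerequisites → H first.
Ready: D, C and B. D is listed later → D.
C and B are both available; C is listed later → C.
B needed H, now all done → B.
Ready: G and A. G is listed later → G.
A needed B, now all done → A.
F needed A, now all done → F.
Next only E has its prerequisites met → E.

H → D → C → B → G → A → F → E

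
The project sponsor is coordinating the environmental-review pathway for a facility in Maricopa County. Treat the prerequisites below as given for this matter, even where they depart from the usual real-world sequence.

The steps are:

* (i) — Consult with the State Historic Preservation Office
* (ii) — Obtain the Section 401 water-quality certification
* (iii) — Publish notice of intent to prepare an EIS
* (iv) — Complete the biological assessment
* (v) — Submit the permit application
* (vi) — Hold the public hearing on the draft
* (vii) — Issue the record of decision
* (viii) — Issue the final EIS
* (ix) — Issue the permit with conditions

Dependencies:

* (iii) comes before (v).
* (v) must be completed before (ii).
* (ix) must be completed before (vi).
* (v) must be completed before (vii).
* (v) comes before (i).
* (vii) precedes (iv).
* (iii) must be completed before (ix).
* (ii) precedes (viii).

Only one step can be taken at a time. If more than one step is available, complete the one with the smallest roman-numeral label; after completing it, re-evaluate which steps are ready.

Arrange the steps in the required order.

(iii) → (v) → (i) → (ii) → (vii) → (iv) → (viii) → (ix) → (vi)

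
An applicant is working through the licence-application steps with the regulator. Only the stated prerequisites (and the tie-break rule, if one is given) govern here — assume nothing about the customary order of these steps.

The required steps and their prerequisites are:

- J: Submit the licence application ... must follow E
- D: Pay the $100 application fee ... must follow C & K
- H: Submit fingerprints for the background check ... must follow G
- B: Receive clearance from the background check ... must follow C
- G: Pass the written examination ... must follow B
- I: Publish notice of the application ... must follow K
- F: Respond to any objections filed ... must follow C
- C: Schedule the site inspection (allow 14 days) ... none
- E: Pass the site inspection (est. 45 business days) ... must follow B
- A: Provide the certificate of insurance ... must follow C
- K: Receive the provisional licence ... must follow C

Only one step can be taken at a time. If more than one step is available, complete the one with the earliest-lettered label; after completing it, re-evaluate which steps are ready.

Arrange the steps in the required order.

C, A, B, E, F, G, H, J, K, D, I

C has no prerequisites → C first.
A, B, F and K are all available; A has the earlier label → A.
Ready: B, F and K. B has the earlier label → B.
Ready: E, F, G and K. E has the earlier label → E.
J now also ready, so the ready set is {F, G, J, K}; F has the earlier label → F.
G, J and K are all available; G has the earlier label → G.
H now also ready, so the ready set is {H, J, K}; H has the earlier label → H.
J and K are both available; J has the earlier label → J.
K is the only step now ready → K.
Ready: D and I. D has the earlier label → D.
That leaves I as the only ready step → I.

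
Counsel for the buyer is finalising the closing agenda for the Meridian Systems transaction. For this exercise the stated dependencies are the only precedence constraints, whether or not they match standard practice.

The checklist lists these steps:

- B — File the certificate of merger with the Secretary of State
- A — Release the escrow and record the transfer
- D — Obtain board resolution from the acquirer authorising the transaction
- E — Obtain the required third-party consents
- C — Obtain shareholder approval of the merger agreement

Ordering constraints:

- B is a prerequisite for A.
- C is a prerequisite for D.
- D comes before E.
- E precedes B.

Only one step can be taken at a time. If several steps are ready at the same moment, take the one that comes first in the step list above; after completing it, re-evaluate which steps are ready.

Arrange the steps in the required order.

C has no prerequisites → C first.
Next only D has its prerequisites met → D.
That leaves E as the only ready step → E.
B needed E, now all done → B.
That leaves A as the only ready step → A.

C → D → E → B → A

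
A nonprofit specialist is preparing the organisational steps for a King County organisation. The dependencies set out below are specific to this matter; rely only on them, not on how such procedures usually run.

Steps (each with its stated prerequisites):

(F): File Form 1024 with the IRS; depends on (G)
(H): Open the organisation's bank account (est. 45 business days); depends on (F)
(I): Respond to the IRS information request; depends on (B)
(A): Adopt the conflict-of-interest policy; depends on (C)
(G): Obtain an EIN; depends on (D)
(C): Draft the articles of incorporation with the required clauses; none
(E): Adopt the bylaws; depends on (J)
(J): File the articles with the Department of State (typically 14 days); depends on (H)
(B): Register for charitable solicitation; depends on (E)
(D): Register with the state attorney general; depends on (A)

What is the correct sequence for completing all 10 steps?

(C) has no prerequisites → (C) first.
(A) needed (C), now all done → (A).
That leaves (D) as the only ready step → (D).
That leaves (G) as the only ready step → (G).
(F) needed (G), now all done → (F).
That leaves (H) as the only ready step → (H).
That leaves (J) as the only ready step → (J).
(E) needed (J), now all done → (E).
(B) needed (E), now all done → (B).
Next only (I) has its prerequisites met → (I).

(C) → (A) → (D) → (G) → (F) → (H) → (J) → (E) → (B) → (I)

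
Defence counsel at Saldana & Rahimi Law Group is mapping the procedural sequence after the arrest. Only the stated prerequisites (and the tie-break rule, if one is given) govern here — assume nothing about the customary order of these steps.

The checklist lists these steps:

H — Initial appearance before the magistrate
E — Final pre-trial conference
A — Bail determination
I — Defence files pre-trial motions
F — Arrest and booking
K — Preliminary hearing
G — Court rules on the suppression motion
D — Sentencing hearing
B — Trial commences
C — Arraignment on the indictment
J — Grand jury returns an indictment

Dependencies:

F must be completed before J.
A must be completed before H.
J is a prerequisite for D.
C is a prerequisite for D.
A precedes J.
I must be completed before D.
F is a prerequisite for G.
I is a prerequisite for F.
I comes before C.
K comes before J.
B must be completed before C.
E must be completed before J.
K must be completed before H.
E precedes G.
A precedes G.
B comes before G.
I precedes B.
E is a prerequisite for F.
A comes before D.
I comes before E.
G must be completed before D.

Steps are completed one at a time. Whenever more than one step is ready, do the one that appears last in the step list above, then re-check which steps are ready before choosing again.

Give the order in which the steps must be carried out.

K → I → B → C → A → E → F → J → G → D → H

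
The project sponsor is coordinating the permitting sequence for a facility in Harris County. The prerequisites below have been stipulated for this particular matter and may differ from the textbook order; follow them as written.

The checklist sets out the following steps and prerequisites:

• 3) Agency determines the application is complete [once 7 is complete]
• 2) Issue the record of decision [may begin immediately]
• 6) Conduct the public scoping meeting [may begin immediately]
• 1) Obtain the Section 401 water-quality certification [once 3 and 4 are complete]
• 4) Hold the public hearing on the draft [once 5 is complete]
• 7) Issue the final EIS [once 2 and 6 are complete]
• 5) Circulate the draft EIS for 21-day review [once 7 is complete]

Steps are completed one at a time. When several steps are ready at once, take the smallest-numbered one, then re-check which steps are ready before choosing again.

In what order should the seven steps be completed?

2, 6, 7, 3, 5, 4, 1

2 and 6 have no prerequisites; 2 has the earlier label, so 2 is first.
Next only 6 has its prerequisites met → 6.
7 needed 2 and 6, now all done → 7.
Ready: 3 and 5. 3 has the earlier label → 3.
5 is the only step now ready → 5.
4 needed 5, now all done → 4.
1 is the only step now ready → 1.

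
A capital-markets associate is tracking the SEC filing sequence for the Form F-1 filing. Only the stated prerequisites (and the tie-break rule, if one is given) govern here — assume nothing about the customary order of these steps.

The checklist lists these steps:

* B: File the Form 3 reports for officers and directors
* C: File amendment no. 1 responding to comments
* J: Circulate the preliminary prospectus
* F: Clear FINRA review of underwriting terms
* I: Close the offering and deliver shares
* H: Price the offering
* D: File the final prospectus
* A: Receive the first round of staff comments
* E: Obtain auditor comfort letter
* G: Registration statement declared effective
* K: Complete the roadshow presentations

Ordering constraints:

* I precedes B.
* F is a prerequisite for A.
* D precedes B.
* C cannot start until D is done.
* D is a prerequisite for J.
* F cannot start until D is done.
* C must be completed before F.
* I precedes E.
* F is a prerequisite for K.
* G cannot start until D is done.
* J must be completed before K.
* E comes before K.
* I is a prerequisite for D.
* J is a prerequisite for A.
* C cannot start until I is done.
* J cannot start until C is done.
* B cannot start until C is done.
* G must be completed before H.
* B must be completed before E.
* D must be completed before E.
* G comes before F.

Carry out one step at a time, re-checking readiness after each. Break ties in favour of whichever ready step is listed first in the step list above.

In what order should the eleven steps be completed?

I → D → C → B → J → E → G → F → H → A → K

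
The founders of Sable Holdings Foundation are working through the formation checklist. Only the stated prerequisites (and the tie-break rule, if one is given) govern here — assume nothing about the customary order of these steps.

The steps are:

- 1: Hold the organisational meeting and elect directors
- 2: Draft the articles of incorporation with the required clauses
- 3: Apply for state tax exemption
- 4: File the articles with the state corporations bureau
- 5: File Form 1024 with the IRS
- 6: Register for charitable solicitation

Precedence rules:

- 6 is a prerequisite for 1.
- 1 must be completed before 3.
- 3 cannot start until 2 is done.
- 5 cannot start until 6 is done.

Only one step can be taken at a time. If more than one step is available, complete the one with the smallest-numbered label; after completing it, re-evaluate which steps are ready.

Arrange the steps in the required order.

Nothing is required for 2, 4 and 6. 2 has the earlier label → 2 first.
Now 4 and 6 have their prerequisites met. 4 has the earlier label, so 4 next.
6 is the only step now ready → 6.
Ready: 1 and 5. 1 has the earlier label → 1.
Now 3 and 5 have their prerequisites met. 3 has the earlier label, so 3 next.
5 is the only step now ready → 5.

2 → 4 → 6 → 1 → 3 → 5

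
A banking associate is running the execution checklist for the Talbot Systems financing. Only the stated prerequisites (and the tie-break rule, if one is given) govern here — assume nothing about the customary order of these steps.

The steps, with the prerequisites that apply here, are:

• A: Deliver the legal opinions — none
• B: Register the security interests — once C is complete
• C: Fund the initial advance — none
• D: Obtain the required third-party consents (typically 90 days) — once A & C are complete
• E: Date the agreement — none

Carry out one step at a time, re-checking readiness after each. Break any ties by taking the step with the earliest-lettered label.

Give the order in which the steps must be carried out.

A, C, B, D, E

Nothing is required for A, C and E. A has the earlier label → A first.
Now C and E have their prerequisites met. C has the earlier label, so C next.
B and D now also ready, so the ready set is {B, D, E}; B has the earlier label → B.
D and E are both available; D has the earlier label → D.
E is the only step now ready → E.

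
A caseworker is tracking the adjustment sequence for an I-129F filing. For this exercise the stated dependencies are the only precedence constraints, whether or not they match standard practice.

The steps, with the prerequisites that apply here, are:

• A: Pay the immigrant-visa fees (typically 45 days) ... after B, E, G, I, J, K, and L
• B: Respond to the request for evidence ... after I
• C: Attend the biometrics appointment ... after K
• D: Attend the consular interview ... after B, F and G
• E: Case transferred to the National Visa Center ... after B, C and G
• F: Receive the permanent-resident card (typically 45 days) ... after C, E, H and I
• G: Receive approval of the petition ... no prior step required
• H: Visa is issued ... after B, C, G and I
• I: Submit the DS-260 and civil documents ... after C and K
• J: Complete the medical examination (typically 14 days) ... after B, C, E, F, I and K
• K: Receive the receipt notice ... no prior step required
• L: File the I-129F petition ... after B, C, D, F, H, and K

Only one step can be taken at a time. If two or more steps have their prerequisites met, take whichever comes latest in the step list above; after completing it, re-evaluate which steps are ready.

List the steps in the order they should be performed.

K and G have no prerequisites; K is listed later, so K is first.
G and C are both available; G is listed later → G.
C needed K, now all done → C.
That leaves I as the only ready step → I.
Next only B has its prerequisites met → B.
H and E are both available; H is listed later → H.
Next only E has its prerequisites met → E.
Next only F has its prerequisites met → F.
Now J and D have their prerequisites met. J is listed later, so J next.
D needed G, F and B, now all done → D.
L needed K, H, F, D, C and B, now all done → L.
Next only A has its prerequisites met → A.

K → G → C → I → B → H → E → F → J → D → L → A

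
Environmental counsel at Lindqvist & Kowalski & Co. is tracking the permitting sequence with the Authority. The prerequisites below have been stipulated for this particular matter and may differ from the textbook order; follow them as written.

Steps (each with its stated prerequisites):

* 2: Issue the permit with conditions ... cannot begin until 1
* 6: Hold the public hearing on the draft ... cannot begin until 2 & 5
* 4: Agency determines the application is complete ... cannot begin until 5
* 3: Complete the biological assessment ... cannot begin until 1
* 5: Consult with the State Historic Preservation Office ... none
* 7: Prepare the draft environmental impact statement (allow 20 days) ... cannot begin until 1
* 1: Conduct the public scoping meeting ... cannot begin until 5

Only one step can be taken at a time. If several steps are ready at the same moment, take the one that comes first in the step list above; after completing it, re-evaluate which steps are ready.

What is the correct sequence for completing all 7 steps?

5 → 4 → 1 → 2 → 6 → 3 → 7

5 has no prerequisites → 5 first.
4 and 1 are both available; 4 is listed earlier → 4.
Next only 1 has its prerequisites met → 1.
Now 2, 3 and 7 have their prerequisites met. 2 is listed earlier, so 2 next.
Ready: 6, 3 and 7. 6 is listed earlier → 6.
3 and 7 are both available; 3 is listed earlier → 3.
Next only 7 has its prerequisites met → 7.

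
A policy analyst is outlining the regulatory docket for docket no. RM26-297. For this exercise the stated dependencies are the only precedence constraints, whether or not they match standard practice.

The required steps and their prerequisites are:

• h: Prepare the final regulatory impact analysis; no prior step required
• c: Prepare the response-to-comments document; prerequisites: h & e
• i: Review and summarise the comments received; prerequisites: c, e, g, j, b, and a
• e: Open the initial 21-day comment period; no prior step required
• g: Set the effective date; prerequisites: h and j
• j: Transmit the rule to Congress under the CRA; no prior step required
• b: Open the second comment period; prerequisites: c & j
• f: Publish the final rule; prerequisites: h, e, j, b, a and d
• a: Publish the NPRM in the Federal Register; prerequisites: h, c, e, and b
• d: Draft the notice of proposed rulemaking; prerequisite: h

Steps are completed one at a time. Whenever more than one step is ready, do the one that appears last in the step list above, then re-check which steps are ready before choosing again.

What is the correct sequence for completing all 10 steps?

j, e and h have no prerequisites; j is listed later, so j is first.
Now e and h have their prerequisites met. e is listed later, so e next.
That leaves h as the only ready step → h.
Now d, g and c have their prerequisites met. d is listed later, so d next.
Ready: g and c. g is listed later → g.
c needed e and h, now all done → c.
b needed j and c, now all done → b.
a needed b, e, c and h, now all done → a.
Now f and i have their prerequisites met. f is listed later, so f next.
i needed a, b, j, g, e and c, now all done → i.

j, e, h, d, g, c, b, a, f, i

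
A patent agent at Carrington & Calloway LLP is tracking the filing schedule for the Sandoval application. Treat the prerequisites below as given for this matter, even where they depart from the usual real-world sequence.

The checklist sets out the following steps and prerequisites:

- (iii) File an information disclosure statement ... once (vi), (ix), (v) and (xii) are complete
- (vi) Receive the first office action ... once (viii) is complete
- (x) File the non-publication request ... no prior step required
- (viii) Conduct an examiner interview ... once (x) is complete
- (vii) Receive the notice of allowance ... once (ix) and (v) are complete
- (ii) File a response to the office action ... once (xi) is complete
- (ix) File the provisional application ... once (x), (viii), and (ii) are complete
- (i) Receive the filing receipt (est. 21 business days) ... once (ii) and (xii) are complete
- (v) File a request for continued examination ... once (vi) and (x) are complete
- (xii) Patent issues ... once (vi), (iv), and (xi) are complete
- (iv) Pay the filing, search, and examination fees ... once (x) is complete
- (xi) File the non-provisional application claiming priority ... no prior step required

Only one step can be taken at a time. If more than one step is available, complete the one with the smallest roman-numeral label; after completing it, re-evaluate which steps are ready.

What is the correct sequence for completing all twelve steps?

(x) → (iv) → (viii) → (vi) → (v) → (xi) → (ii) → (ix) → (vii) → (xii) → (i) → (iii)

Nothing is required for (x) and (xi). (x) has the earlier label → (x) first.
(iv) and (viii) now also ready, so the ready set is {(iv), (viii), (xi)}; (iv) has the earlier label → (iv).
Ready: (viii) and (xi). (viii) has the earlier label → (viii).
(vi) and (xi) are both available; (vi) has the earlier label → (vi).
Ready: (v) and (xi). (v) has the earlier label → (v).
Next only (xi) has its prerequisites met → (xi).
Now (ii) and (xii) have their prerequisites met. (ii) has the earlier label, so (ii) next.
Ready: (ix) and (xii). (ix) has the earlier label → (ix).
(vii) and (xii) are both available; (vii) has the earlier label → (vii).
(xii) is the only step now ready → (xii).
(i) and (iii) are both available; (i) has the earlier label → (i).
(iii) needed (v), (vi), (ix) and (xii), now all done → (iii).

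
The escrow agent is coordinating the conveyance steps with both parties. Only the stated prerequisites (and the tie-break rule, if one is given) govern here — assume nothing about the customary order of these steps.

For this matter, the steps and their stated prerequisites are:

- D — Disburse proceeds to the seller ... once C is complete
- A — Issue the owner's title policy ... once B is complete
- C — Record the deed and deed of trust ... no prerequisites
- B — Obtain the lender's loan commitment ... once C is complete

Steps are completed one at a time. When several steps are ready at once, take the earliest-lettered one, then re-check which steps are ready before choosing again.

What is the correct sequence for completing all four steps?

C is the only step with nothing outstanding, so it goes first.
B and D are both available; B has the earlier label → B.
Ready: A and D. A has the earlier label → A.
Next only D has its prerequisites met → D.

C B A D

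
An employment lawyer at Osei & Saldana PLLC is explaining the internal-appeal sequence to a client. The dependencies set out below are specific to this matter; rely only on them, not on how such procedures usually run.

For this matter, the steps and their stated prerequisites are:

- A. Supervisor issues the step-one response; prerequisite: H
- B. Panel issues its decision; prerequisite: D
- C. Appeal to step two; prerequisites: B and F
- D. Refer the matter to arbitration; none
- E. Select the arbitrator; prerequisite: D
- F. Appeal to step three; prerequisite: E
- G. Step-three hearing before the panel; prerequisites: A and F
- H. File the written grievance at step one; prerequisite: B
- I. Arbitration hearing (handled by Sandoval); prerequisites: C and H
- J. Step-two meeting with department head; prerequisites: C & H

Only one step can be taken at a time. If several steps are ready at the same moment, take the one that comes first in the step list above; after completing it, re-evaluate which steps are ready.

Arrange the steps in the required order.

D is the only step with nothing outstanding, so it goes first.
B and E are both available; B is listed earlier → B.
H now also ready, so the ready set is {E, H}; E is listed earlier → E.
F and H are both available; F is listed earlier → F.
C now also ready, so the ready set is {C, H}; C is listed earlier → C.
That leaves H as the only ready step → H.
A, I and J are all available; A is listed earlier → A.
Now G, I and J have their prerequisites met. G is listed earlier, so G next.
Now I and J have their prerequisites met. I is listed earlier, so I next.
That leaves J as the only ready step → J.

D B E F C H A G I J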